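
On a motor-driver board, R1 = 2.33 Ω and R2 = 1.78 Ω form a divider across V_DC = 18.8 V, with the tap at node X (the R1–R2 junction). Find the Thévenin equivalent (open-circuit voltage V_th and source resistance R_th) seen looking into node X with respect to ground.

With X open, the divider is unloaded: V_th = 18.8 × 1.78/4.110 = 8.142 V.
Zeroing V_DC shorts the top of R1 to ground, so R_th = R1 ‖ R2 = 1.009 Ω.

V_th ≈ 8.14 V, R_th ≈ 1.01 Ω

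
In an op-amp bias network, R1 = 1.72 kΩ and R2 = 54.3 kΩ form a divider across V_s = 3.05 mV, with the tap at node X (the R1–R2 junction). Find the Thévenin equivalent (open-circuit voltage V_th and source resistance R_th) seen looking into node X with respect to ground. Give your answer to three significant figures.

V_th ≈ 2.96 mV, R_th ≈ 1.67 kΩ

With X open, the divider is unloaded: V_th = 3.05 × 54.3/56.02 = 2.956 mV.
Zeroing V_s shorts the top of R1 to ground, so R_th = R1 ‖ R2 = 1.667 kΩ.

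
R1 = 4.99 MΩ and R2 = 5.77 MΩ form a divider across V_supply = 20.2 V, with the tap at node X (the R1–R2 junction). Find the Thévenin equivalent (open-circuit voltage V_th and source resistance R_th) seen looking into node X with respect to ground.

V_th ≈ 10.8 V, R_th ≈ 2.68 MΩ

Open-circuit (no load on X): V_th = V_supply · R2/(R1 + R2) = 20.2 × 5.77/(4.990 + 5.77) = 10.83 V.
Looking into X with the source shorted: R_th = R1·R2/(R1+R2) = 4.990 × 5.77/10.76 = 2.676 MΩ.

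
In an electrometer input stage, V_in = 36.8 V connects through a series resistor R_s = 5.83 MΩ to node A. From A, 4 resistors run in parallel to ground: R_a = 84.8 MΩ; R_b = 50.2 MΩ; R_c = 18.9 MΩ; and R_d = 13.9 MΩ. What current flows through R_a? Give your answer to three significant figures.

Parallel bank: R_p = 1/(1/84.8 + 1/50.2 + 1/18.9 + 1/13.9) = 6.387 MΩ.
V_A by voltage divider: V_A = 36.8 × 6.387/(5.83 + 6.387) = 19.24 V.
Branch current I = V_A/R_a = 19.24/84.8 = 0.2269 µA.
(Check via current divider: I_total = 3.012 µA; share G_k/ΣG = 0.07532 → same result.)

I ≈ 0.227 µA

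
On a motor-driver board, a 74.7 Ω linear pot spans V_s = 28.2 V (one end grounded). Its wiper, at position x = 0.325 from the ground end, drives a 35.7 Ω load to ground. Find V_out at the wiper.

Lower segment x·R_p = 24.28 Ω; upper segment (1−x)·R_p = 50.42 Ω.
Lower segment in parallel with the load: 24.28 ‖ 35.7 = 14.45 Ω.
Loaded-divider output: V_out = 28.2 × 0.2228 = 6.282 V.
(Unloaded: V_out = x·V_s = 9.17 V.)

V_out ≈ 6.28 V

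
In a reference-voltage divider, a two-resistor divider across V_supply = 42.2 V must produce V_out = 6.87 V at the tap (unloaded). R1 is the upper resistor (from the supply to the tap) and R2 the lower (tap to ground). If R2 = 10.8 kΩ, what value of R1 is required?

R1 ≈ 55.5 kΩ

Required fraction k = V_out/V_supply = 0.1628.
Rearranging, R1 = R2·(1−k)/k = 10.8 × 5.143 = 55.54 kΩ.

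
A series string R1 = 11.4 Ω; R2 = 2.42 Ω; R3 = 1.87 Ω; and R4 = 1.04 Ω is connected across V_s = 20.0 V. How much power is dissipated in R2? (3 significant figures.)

P ≈ 3.46 W

ΣR = 16.73 Ω → I = 20.0/16.73 = 1.195 A.
V(R2) = I·R = 2.893 V; P = V·I = 2.893 × 1.195 = 3.458 W.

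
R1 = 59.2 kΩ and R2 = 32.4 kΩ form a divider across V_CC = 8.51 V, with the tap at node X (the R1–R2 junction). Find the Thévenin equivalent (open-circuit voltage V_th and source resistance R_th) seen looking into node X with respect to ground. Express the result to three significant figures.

V_th ≈ 3.01 V, R_th ≈ 20.9 kΩ

With X open, the divider is unloaded: V_th = 8.51 × 32.4/91.60 = 3.010 V.
Zeroing V_CC shorts the top of R1 to ground, so R_th = R1 ‖ R2 = 20.94 kΩ.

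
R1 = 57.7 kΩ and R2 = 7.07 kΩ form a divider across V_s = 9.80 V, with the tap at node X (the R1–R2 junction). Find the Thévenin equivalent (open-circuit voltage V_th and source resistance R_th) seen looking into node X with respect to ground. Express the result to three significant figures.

V_th ≈ 1.07 V, R_th ≈ 6.30 kΩ

With X open, the divider is unloaded: V_th = 9.80 × 7.07/64.77 = 1.070 V.
With V_s suppressed (replaced by a short), R_th = R1 ‖ R2 = (57.70 × 7.07)/(57.70 + 7.07) = 6.298 kΩ.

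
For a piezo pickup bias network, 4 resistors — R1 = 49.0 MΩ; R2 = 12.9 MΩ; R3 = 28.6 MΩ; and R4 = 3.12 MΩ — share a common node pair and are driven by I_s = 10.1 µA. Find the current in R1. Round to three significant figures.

ΣG = 1/49.0 + 1/12.9 + 1/28.6 + 1/3.12 = 0.4534.
Current divider: I(R1) = I_s · G_k/ΣG = 10.1 × (0.02041/0.4534) = 10.1 × 0.04501 = 0.4546 µA.

I ≈ 0.455 µA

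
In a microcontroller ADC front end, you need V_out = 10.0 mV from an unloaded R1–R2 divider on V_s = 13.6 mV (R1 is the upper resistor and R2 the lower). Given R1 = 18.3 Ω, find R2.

R2 ≈ 50.8 Ω

The divider ratio is R2/(R1+R2) = 10.0/13.6 = 0.7353.
Rearranging, R2 = R1·k/(1−k) = 18.3 × 2.778 = 50.83 Ω.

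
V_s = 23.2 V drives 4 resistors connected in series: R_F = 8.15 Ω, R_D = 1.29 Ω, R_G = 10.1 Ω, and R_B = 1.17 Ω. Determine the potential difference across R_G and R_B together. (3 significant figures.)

V ≈ 12.6 V

Series total: ΣR = 8.15 + 1.29 + 10.1 + 1.17 = 20.71 Ω.
R_{R_G..R_B} = 10.1 + 1.17 = 11.27 Ω.
By the voltage-divider rule, V = 23.2 × 11.27/20.71 = 12.63 V.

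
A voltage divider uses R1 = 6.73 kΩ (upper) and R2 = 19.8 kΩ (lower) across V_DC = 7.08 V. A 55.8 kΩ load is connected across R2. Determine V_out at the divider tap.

V_out ≈ 4.85 V

The load sits in parallel with R2, giving an effective lower resistance R2' = R2·R_L/(R2+R_L) = 14.61 kΩ.
Then V_out = V_DC · R2'/(R1 + R2') = 7.08 × 14.61/21.34 = 4.848 V.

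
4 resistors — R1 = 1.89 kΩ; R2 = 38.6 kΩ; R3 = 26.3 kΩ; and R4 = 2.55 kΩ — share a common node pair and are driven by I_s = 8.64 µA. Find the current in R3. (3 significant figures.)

ΣG = 1/1.89 + 1/38.6 + 1/26.3 + 1/2.55 = 0.9852.
R3 takes the fraction G_k/ΣG = 0.03802/0.9852 = 0.03859, so I = 8.64 × 0.03859 = 0.3335 µA.

I ≈ 0.333 µA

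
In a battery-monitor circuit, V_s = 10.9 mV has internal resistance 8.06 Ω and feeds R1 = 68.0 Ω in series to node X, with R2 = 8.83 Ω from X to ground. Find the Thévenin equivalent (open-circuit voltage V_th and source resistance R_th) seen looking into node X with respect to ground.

V_th ≈ 1.13 mV, R_th ≈ 7.91 Ω

R1' = 8.06 + 68.0 = 76.06 Ω (source resistance + R1).
With X open, the divider is unloaded: V_th = 10.9 × 8.83/84.89 = 1.134 mV.
With V_s suppressed (replaced by a short), R_th = R1' ‖ R2 = (76.06 × 8.83)/(76.06 + 8.83) = 7.912 Ω.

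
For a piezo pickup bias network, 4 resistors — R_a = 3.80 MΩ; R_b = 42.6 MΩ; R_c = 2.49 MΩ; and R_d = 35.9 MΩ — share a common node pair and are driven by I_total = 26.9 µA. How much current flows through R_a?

Total conductance ΣG = 1/3.80 + 1/42.6 + 1/2.49 + 1/35.9 = 0.7161 (units of 1/MΩ).
By the current-divider rule, I = I_total · G_k/ΣG = 26.9 × 0.3675 = 9.886 µA.

I ≈ 9.89 µA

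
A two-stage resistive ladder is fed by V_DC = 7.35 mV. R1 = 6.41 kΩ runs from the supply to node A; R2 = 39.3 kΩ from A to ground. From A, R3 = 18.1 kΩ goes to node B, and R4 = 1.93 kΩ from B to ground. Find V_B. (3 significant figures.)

V_B ≈ 0.478 mV

Node A sees R2 in parallel with the series input of stage 2, R3 + R4 = 20.03 kΩ.
Effective lower resistance at A: R2 ‖ 20.03 = 13.27 kΩ.
V_A = 7.35 × 13.27/(6.41 + 13.27) = 4.956 mV.
V_B = V_A × 0.09636 = 0.4775 mV.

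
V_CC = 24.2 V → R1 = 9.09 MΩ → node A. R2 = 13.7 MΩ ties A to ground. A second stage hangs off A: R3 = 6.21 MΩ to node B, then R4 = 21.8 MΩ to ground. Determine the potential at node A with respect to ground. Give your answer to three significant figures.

V_A ≈ 12.2 V

Looking into the second stage from A: R3 + R4 = 28.01 MΩ appears in parallel with R2.
R2 ‖ (R3+R4) = 9.200 MΩ.
V_A = 24.2 × 9.200/(9.09 + 9.200) = 12.17 V.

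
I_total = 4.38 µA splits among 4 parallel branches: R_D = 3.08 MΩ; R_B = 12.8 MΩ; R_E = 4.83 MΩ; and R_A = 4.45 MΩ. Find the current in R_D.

I ≈ 1.70 µA

ΣG = 1/3.08 + 1/12.8 + 1/4.83 + 1/4.45 = 0.8346.
R_D takes the fraction G_k/ΣG = 0.3247/0.8346 = 0.3890, so I = 4.38 × 0.3890 = 1.704 µA.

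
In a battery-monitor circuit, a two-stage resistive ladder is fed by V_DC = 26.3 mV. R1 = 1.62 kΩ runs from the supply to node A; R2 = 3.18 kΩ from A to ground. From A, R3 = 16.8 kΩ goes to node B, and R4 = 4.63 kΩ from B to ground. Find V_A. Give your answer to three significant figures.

V_A ≈ 16.6 mV

Node A sees R2 in parallel with the series input of stage 2, R3 + R4 = 21.43 kΩ.
R2 ‖ (R3+R4) = 2.769 kΩ.
V_A = 26.3 × 2.769/(1.62 + 2.769) = 16.59 mV.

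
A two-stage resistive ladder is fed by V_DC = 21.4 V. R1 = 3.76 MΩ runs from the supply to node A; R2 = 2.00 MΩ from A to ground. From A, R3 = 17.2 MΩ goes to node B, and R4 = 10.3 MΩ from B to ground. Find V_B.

Node A sees R2 in parallel with the series input of stage 2, R3 + R4 = 27.50 MΩ.
R2 ‖ (R3+R4) = 1.864 MΩ.
V_A = 21.4 × 1.864/(3.76 + 1.864) = 7.094 V.
Then the unloaded second divider: V_B = V_A × R4/(R3+R4) = 7.094 × 0.3745 = 2.657 V.

V_B ≈ 2.66 V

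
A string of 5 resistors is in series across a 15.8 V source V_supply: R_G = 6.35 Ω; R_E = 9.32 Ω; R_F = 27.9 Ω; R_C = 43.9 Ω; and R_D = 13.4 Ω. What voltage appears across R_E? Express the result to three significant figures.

V ≈ 1.46 V

ΣR = 6.35 + 9.32 + 27.9 + 43.9 + 13.4 = 100.9 Ω.
Voltage divider: V = V_supply · (9.320 / 100.9) = 15.8 × 0.09240 = 1.460 V.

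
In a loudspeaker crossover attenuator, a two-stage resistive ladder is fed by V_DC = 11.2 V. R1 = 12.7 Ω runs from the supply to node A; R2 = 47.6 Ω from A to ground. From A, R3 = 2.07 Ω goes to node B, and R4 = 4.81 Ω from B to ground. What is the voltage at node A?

V_A ≈ 3.60 V

The second stage (R3 + R4 = 6.880 Ω) loads node A in parallel with R2.
R2 ‖ (R3+R4) = 6.011 Ω.
So V_A = 11.2 × 0.3213 = 3.598 V.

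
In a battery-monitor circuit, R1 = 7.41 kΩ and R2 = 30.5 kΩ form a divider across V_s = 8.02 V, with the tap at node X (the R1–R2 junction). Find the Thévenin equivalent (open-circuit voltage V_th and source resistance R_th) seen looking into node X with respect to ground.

V_th ≈ 6.45 V, R_th ≈ 5.96 kΩ

With X open, the divider is unloaded: V_th = 8.02 × 30.5/37.91 = 6.452 V.
Looking into X with the source shorted: R_th = R1·R2/(R1+R2) = 7.410 × 30.5/37.91 = 5.962 kΩ.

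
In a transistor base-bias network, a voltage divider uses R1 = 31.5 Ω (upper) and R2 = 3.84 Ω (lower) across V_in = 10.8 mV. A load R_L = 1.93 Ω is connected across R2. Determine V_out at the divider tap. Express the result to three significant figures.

V_out ≈ 0.423 mV

R2 ‖ R_L = (3.84 × 1.93)/(3.84 + 1.93) = 1.284 Ω.
Voltage divider with the loaded lower leg: V_out = 10.8 × 1.284/(31.5 + 1.284) = 10.8 × 0.03918 = 0.4231 mV.
(Unloaded it would be 1.17 mV; the load pulls it down.)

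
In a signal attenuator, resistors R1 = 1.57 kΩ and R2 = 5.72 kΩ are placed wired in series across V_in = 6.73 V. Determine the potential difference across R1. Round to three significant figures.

V ≈ 1.45 V

ΣR = 1.57 + 5.72 = 7.290 kΩ.
Voltage divider: V = V_in · (1.570 / 7.290) = 6.73 × 0.2154 = 1.449 V.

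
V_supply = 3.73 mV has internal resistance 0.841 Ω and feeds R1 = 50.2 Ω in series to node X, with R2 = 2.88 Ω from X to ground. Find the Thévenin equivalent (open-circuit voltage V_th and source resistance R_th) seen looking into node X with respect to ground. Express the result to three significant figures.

R1' = 0.841 + 50.2 = 51.04 Ω (source resistance + R1).
V_th is the unloaded tap voltage: V_supply · R2/(R1'+R2) = 3.73 × 0.05341 = 0.1992 mV.
Zeroing V_supply shorts the top of R1' to ground, so R_th = R1' ‖ R2 = 2.726 Ω.

V_th ≈ 0.199 mV, R_th ≈ 2.73 Ω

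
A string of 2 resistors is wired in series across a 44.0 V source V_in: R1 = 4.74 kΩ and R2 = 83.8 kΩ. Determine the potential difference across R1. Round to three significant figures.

Total series resistance ΣR = 4.74 + 83.8 = 88.54 kΩ.
V = V_in · R/ΣR = 44.0 × 0.05354 = 2.356 V.

V ≈ 2.36 V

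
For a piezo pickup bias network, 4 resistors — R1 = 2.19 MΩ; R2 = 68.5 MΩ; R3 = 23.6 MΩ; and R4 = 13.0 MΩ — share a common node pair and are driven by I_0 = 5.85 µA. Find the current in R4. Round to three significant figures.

I ≈ 0.762 µA

Total conductance ΣG = 1/2.19 + 1/68.5 + 1/23.6 + 1/13.0 = 0.5905 (units of 1/MΩ).
R4 takes the fraction G_k/ΣG = 0.07692/0.5905 = 0.1303, so I = 5.85 × 0.1303 = 0.7620 µA.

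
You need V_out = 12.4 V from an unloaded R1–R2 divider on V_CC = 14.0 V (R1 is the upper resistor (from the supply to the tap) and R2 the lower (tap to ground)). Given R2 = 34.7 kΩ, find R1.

R1 ≈ 4.48 kΩ

Required fraction k = V_out/V_CC = 0.8857.
Rearranging, R1 = R2·(1−k)/k = 34.7 × 0.1290 = 4.477 kΩ.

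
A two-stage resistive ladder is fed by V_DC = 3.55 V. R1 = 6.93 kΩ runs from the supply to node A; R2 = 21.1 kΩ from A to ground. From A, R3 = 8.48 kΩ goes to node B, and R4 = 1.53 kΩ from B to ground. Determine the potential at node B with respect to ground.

V_B ≈ 0.269 V

Looking into the second stage from A: R3 + R4 = 10.01 kΩ appears in parallel with R2.
R2 ‖ (R3+R4) = 6.789 kΩ.
So V_A = 3.55 × 0.4949 = 1.757 V.
Then the unloaded second divider: V_B = V_A × R4/(R3+R4) = 1.757 × 0.1528 = 0.2685 V.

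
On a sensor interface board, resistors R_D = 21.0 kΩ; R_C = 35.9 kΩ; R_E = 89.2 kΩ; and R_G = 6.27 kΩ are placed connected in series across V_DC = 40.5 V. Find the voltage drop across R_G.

Series total: ΣR = 21.0 + 35.9 + 89.2 + 6.27 = 152.4 kΩ.
Voltage divider: V = V_DC · (6.270 / 152.4) = 40.5 × 0.04115 = 1.667 V.

V ≈ 1.67 V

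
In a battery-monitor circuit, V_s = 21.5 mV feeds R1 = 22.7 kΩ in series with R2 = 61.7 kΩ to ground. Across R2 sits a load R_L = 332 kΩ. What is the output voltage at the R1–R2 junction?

First combine the lower leg with the load: R2 ‖ R_L = 52.03 kΩ.
Then V_out = V_s · R2'/(R1 + R2') = 21.5 × 52.03/74.73 = 14.97 mV.
(Unloaded it would be 15.7 mV; the load pulls it down.)

V_out ≈ 15.0 mV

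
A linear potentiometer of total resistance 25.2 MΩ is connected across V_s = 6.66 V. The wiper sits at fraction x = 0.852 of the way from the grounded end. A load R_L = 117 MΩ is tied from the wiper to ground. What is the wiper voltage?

V_out ≈ 5.52 V

Split the track: R_lower = x·R_p = 21.47 MΩ, R_upper = (1−x)·R_p = 3.730 MΩ.
R_L loads the lower segment: effective lower R = 18.14 MΩ.
V_out = 6.66 × 18.14/(3.730 + 18.14) = 5.524 V.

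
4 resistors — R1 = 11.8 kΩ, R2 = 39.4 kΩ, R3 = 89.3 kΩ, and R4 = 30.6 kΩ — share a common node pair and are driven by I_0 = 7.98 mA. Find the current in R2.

I ≈ 1.32 mA

Total conductance ΣG = 1/11.8 + 1/39.4 + 1/89.3 + 1/30.6 = 0.1540 (units of 1/kΩ).
R2 takes the fraction G_k/ΣG = 0.02538/0.1540 = 0.1648, so I = 7.98 × 0.1648 = 1.315 mA.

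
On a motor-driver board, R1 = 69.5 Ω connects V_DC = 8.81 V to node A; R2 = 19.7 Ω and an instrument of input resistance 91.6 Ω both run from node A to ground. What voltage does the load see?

First combine the lower leg with the load: R2 ‖ R_L = 16.21 Ω.
Then V_out = V_DC · R2'/(R1 + R2') = 8.81 × 16.21/85.71 = 1.666 V.
(Unloaded it would be 1.95 V; the load pulls it down.)

V_out ≈ 1.67 V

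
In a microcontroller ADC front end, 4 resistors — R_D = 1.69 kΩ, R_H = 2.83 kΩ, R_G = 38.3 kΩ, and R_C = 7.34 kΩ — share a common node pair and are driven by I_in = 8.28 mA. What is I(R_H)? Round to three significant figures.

I ≈ 2.64 mA

Conductances: ΣG = 1/1.69 + 1/2.83 + 1/38.3 + 1/7.34 = 1.107 (1/kΩ).
Current divider: I(R_H) = I_in · G_k/ΣG = 8.28 × (0.3534/1.107) = 8.28 × 0.3191 = 2.642 mA.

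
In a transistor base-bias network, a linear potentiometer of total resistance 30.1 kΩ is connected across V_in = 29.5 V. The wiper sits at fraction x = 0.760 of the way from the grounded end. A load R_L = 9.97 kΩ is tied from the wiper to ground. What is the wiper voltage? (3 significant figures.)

V_out ≈ 14.5 V

Lower segment x·R_p = 22.88 kΩ; upper segment (1−x)·R_p = 7.224 kΩ.
R_L loads the lower segment: effective lower R = 6.944 kΩ.
Loaded-divider output: V_out = 29.5 × 0.4901 = 14.46 V.
(Unloaded: V_out = x·V_in = 22.4 V.)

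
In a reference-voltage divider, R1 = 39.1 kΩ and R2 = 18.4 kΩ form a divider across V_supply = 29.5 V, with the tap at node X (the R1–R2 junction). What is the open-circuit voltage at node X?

V_th ≈ 9.44 V

V_th is the unloaded tap voltage: V_supply · R2/(R1+R2) = 29.5 × 0.3200 = 9.440 V.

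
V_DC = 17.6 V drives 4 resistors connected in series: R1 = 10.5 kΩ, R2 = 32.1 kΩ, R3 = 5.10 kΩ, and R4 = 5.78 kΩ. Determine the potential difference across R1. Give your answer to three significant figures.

ΣR = 10.5 + 32.1 + 5.10 + 5.78 = 53.48 kΩ.
Voltage divider: V = V_DC · (10.50 / 53.48) = 17.6 × 0.1963 = 3.455 V.

V ≈ 3.46 V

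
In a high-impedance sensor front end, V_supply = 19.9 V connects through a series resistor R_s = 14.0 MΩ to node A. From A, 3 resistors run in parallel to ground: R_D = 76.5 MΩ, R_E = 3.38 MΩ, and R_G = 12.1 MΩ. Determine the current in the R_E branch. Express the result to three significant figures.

Combine the parallel branches: R_p = (1/76.5 + 1/3.38 + 1/12.1)⁻¹ = 2.554 MΩ.
V_A by voltage divider: V_A = 19.9 × 2.554/(14.0 + 2.554) = 3.070 V.
Branch current I = V_A/R_E = 3.070/3.38 = 0.9083 µA.

I ≈ 0.908 µA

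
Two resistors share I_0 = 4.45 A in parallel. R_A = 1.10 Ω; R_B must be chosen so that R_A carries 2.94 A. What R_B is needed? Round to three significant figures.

The fraction through R_A equals R_B/(R_A+R_B).
2.94/4.45 = R_B/(R_A + R_B) → R_B = R_A · (0.6607)/(1 − 0.6607) = 1.10 × 1.947 = 2.142 Ω.

R_B ≈ 2.14 Ω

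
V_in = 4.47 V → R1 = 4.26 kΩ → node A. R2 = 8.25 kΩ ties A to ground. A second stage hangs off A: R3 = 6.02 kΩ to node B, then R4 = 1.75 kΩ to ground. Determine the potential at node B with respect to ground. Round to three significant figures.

Node A sees R2 in parallel with the series input of stage 2, R3 + R4 = 7.770 kΩ.
R2 ‖ (R3+R4) = 4.001 kΩ.
First divider: V_A = V_in · 4.001/(4.26 + 4.001) = 2.165 V.
V_B = V_A × 0.2252 = 0.4876 V.

V_B ≈ 0.488 V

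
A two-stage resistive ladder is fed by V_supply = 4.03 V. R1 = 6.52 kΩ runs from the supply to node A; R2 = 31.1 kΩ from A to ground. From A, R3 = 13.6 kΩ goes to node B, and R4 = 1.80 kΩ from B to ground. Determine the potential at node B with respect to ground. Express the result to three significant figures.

V_B ≈ 0.288 V

The second stage (R3 + R4 = 15.40 kΩ) loads node A in parallel with R2.
Effective lower resistance at A: R2 ‖ 15.40 = 10.30 kΩ.
So V_A = 4.03 × 0.6124 = 2.468 V.
Stage 2 is unloaded, so V_B = V_A · R4/(R3+R4) = 2.468 × 1.80/15.40 = 0.2884 V.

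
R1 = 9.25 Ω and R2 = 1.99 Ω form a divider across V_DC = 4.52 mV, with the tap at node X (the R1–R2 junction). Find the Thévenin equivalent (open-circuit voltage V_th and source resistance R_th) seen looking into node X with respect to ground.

With X open, the divider is unloaded: V_th = 4.52 × 1.99/11.24 = 0.8002 mV.
With V_DC suppressed (replaced by a short), R_th = R1 ‖ R2 = (9.250 × 1.99)/(9.250 + 1.99) = 1.638 Ω.

V_th ≈ 0.800 mV, R_th ≈ 1.64 Ω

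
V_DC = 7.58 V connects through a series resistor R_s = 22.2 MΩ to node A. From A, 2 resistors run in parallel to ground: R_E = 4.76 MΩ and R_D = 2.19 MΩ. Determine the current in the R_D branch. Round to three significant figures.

I ≈ 0.219 µA

Parallel bank: R_p = 1/(1/4.76 + 1/2.19) = 1.500 MΩ.
Node voltage V_A = V_DC · R_p/(R_s + R_p) = 7.58 × 0.06329 = 0.4797 V.
Branch current I = V_A/R_D = 0.4797/2.19 = 0.2191 µA.
(Check via current divider: I_total = 0.3198 µA; share G_k/ΣG = 0.6849 → same result.)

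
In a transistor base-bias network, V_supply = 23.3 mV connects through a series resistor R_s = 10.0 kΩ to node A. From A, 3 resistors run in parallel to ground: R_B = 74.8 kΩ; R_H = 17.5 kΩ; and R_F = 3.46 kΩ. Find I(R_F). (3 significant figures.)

Parallel bank: R_p = 1/(1/74.8 + 1/17.5 + 1/3.46) = 2.781 kΩ.
V_A by voltage divider: V_A = 23.3 × 2.781/(10.0 + 2.781) = 5.070 mV.
I(R_F) = V_A / R_F = 5.070/3.46 = 1.465 µA.

I ≈ 1.47 µA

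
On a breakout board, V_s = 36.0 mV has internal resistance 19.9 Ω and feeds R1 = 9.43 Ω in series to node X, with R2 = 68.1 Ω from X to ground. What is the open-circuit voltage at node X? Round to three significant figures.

R1' = 19.9 + 9.43 = 29.33 Ω (source resistance + R1).
Open-circuit (no load on X): V_th = V_s · R2/(R1' + R2) = 36.0 × 68.1/(29.33 + 68.1) = 25.16 mV.

V_th ≈ 25.2 mV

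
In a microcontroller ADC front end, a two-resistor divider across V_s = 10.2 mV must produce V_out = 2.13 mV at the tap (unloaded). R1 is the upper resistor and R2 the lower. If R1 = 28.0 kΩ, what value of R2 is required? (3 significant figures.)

The divider ratio is R2/(R1+R2) = 2.13/10.2 = 0.2088.
R2 = R1 · 0.2088/(1 − 0.2088) = 7.390 kΩ.

R2 ≈ 7.39 kΩ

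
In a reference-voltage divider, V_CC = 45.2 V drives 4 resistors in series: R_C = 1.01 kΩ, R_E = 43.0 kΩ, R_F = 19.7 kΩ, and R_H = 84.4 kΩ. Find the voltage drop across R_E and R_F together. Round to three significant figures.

ΣR = 1.01 + 43.0 + 19.7 + 84.4 = 148.1 kΩ.
R_{R_E..R_F} = 43.0 + 19.7 = 62.70 kΩ.
Voltage divider: V = V_CC · (62.70 / 148.1) = 45.2 × 0.4233 = 19.13 V.

V ≈ 19.1 V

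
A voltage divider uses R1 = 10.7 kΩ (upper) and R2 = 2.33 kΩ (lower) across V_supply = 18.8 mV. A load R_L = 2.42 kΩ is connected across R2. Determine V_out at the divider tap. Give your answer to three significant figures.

The load sits in parallel with R2, giving an effective lower resistance R2' = R2·R_L/(R2+R_L) = 1.187 kΩ.
Voltage divider with the loaded lower leg: V_out = 18.8 × 1.187/(10.7 + 1.187) = 18.8 × 0.09986 = 1.877 mV.

V_out ≈ 1.88 mV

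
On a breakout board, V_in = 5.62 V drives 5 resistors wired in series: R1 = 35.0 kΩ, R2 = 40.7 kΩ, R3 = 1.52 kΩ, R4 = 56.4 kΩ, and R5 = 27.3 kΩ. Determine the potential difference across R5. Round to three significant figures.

V ≈ 0.953 V

Total series resistance ΣR = 35.0 + 40.7 + 1.52 + 56.4 + 27.3 = 160.9 kΩ.
Voltage divider: V = V_in · (27.30 / 160.9) = 5.62 × 0.1696 = 0.9534 V.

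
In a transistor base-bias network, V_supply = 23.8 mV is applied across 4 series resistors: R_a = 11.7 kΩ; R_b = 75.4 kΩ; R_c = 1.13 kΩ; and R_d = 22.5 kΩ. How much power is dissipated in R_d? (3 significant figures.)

P ≈ 1.04 nW

The common current is I = 23.8/110.7 = 0.2149 µA.
P = I²R = 0.04620 × 22.5 = 1.039 nW.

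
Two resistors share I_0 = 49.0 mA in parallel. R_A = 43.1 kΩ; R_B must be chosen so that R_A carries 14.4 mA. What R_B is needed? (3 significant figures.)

The fraction through R_A equals R_B/(R_A+R_B).
14.4/49.0 = R_B/(R_A + R_B) → R_B = R_A · (0.2939)/(1 − 0.2939) = 43.1 × 0.4162 = 17.94 kΩ.

R_B ≈ 17.9 kΩ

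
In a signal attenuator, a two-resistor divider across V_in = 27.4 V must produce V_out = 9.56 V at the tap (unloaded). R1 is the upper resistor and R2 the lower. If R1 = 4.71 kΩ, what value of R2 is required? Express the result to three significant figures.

R2 ≈ 2.52 kΩ

The divider ratio is R2/(R1+R2) = 9.56/27.4 = 0.3489.
So R2 = R1 · V_out/(V_in − V_out) = 4.71 × 9.56/(27.4 − 9.56) = 4.71 × 0.5359 = 2.524 kΩ.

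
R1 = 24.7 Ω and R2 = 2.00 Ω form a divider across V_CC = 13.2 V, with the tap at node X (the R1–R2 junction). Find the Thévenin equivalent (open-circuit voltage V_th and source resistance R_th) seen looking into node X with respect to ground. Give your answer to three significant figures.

V_th ≈ 0.989 V, R_th ≈ 1.85 Ω

Open-circuit (no load on X): V_th = V_CC · R2/(R1 + R2) = 13.2 × 2.00/(24.70 + 2.00) = 0.9888 V.
Zeroing V_CC shorts the top of R1 to ground, so R_th = R1 ‖ R2 = 1.850 Ω.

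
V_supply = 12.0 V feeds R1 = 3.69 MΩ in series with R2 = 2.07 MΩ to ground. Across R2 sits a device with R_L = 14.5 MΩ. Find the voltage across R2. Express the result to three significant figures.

V_out ≈ 3.95 V

R2 ‖ R_L = (2.07 × 14.5)/(2.07 + 14.5) = 1.811 MΩ.
Then V_out = V_supply · R2'/(R1 + R2') = 12.0 × 1.811/5.501 = 3.951 V.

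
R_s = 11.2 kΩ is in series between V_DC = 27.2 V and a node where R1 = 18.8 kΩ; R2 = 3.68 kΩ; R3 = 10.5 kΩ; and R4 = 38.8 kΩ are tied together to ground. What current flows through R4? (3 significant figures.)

I ≈ 0.117 mA

Equivalent of the parallel group: R_p = 2.242 kΩ.
V_A by voltage divider: V_A = 27.2 × 2.242/(11.2 + 2.242) = 4.537 V.
I(R4) = V_A / R4 = 4.537/38.8 = 0.1169 mA.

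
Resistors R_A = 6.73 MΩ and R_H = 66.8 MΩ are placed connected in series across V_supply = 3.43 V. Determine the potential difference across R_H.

V ≈ 3.12 V

Series total: ΣR = 6.73 + 66.8 = 73.53 MΩ.
V = V_supply · R/ΣR = 3.43 × 0.9085 = 3.116 V.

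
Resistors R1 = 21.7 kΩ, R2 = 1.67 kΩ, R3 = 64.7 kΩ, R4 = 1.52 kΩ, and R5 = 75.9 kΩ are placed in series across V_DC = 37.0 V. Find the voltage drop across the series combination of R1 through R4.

Series total: ΣR = 21.7 + 1.67 + 64.7 + 1.52 + 75.9 = 165.5 kΩ.
R_{R1..R4} = 21.7 + 1.67 + 64.7 + 1.52 = 89.59 kΩ.
V = V_DC · R/ΣR = 37.0 × 0.5414 = 20.03 V.

V ≈ 20.0 V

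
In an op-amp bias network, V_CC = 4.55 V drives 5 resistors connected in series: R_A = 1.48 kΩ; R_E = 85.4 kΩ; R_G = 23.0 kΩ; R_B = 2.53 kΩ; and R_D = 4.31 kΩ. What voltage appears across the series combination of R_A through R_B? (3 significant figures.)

Series total: ΣR = 1.48 + 85.4 + 23.0 + 2.53 + 4.31 = 116.7 kΩ.
R_{R_A..R_B} = 1.48 + 85.4 + 23.0 + 2.53 = 112.4 kΩ.
Voltage divider: V = V_CC · (112.4 / 116.7) = 4.55 × 0.9631 = 4.382 V.

V ≈ 4.38 V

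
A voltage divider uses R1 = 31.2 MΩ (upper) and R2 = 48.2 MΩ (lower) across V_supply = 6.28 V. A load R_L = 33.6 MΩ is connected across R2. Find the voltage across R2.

V_out ≈ 2.44 V

R2 ‖ R_L = (48.2 × 33.6)/(48.2 + 33.6) = 19.80 MΩ.
Then V_out = V_supply · R2'/(R1 + R2') = 6.28 × 19.80/51.00 = 2.438 V.
(Unloaded it would be 3.81 V; the load pulls it down.)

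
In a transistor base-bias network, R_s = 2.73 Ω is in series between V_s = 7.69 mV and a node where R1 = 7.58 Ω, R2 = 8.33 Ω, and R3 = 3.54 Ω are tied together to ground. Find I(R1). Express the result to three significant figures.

Equivalent of the parallel group: R_p = 1.871 Ω.
V_A by voltage divider: V_A = 7.69 × 1.871/(2.73 + 1.871) = 3.127 mV.
I(R1) = V_A / R1 = 3.127/7.58 = 0.4126 mA.

I ≈ 0.413 mA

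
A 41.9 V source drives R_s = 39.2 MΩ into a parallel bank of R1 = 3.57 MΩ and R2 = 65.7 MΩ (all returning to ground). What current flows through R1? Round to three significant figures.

Combine the parallel branches: R_p = (1/3.57 + 1/65.7)⁻¹ = 3.386 MΩ.
V_A = 41.9 × 3.386/42.59 = 3.331 V.
Branch current I = V_A/R1 = 3.331/3.57 = 0.9332 µA.
(Check via current divider: I_total = 0.9839 µA; share G_k/ΣG = 0.9485 → same result.)

I ≈ 0.933 µA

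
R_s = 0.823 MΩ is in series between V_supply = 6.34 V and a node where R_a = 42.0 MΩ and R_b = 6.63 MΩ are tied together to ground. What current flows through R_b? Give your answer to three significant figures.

Combine the parallel branches: R_p = (1/42.0 + 1/6.63)⁻¹ = 5.726 MΩ.
V_A = 6.34 × 5.726/6.549 = 5.543 V.
Branch current I = V_A/R_b = 5.543/6.63 = 0.8361 µA.

I ≈ 0.836 µA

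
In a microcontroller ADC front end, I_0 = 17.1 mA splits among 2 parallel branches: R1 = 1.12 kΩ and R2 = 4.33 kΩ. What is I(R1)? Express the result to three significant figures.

With just two branches, the current splits inversely with resistance.
So I = 17.1 × 4.33/5.450 = 13.59 mA.

I ≈ 13.6 mA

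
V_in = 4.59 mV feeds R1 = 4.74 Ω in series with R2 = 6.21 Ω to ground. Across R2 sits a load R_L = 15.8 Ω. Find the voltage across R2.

V_out ≈ 2.22 mV

The load sits in parallel with R2, giving an effective lower resistance R2' = R2·R_L/(R2+R_L) = 4.458 Ω.
Then V_out = V_in · R2'/(R1 + R2') = 4.59 × 4.458/9.198 = 2.225 mV.
(Unloaded it would be 2.60 mV; the load pulls it down.)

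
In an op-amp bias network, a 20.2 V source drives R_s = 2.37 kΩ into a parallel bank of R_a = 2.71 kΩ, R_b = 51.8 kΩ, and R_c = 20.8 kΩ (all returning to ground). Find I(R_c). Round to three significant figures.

Parallel bank: R_p = 1/(1/2.71 + 1/51.8 + 1/20.8) = 2.292 kΩ.
Node voltage V_A = V_supply · R_p/(R_s + R_p) = 20.2 × 0.4916 = 9.930 V.
I(R_c) = V_A / R_c = 9.930/20.8 = 0.4774 mA.

I ≈ 0.477 mA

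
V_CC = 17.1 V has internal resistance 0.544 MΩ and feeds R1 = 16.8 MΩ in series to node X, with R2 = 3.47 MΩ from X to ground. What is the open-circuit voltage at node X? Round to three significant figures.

V_th ≈ 2.85 V

R1' = 0.544 + 16.8 = 17.34 MΩ (source resistance + R1).
V_th is the unloaded tap voltage: V_CC · R2/(R1'+R2) = 17.1 × 0.1667 = 2.851 V.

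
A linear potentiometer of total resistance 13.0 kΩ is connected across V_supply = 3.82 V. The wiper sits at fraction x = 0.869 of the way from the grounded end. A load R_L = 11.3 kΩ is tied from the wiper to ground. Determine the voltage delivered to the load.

The pot divides into 1.703 kΩ above the wiper and 11.30 kΩ below.
R_L loads the lower segment: effective lower R = 5.649 kΩ.
V_out = 3.82 × 5.649/(1.703 + 5.649) = 2.935 V.

V_out ≈ 2.94 V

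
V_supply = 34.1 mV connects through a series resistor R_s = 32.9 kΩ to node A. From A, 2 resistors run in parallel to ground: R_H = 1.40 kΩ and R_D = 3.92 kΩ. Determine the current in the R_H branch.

Combine the parallel branches: R_p = (1/1.40 + 1/3.92)⁻¹ = 1.032 kΩ.
V_A = 34.1 × 1.032/33.93 = 1.037 mV.
Branch current I = V_A/R_H = 1.037/1.40 = 0.7405 µA.

I ≈ 0.740 µA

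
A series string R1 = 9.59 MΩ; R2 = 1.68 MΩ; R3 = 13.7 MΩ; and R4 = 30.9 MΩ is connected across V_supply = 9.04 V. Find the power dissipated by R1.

The common current is I = 9.04/55.87 = 0.1618 µA.
V(R1) = I·R = 1.552 V; P = V·I = 1.552 × 0.1618 = 0.2511 µW.

P ≈ 0.251 µW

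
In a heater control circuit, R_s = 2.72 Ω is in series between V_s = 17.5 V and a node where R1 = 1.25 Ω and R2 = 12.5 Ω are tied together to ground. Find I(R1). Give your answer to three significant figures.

Equivalent of the parallel group: R_p = 1.136 Ω.
V_A = 17.5 × 1.136/3.856 = 5.157 V.
Branch current I = V_A/R1 = 5.157/1.25 = 4.125 A.

I ≈ 4.13 A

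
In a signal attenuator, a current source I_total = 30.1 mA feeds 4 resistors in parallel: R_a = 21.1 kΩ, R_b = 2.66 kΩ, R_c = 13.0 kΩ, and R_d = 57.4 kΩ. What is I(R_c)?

I ≈ 4.47 mA

ΣG = 1/21.1 + 1/2.66 + 1/13.0 + 1/57.4 = 0.5177.
R_c takes the fraction G_k/ΣG = 0.07692/0.5177 = 0.1486, so I = 30.1 × 0.1486 = 4.473 mA.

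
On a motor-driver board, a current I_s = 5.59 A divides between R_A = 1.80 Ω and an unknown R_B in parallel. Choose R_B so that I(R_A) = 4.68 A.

R_B ≈ 9.26 Ω

Two-branch current divider: I_A = I_s · R_B/(R_A + R_B).
With f = 0.8372, R_B = R_A · f/(1−f) = 1.80 × 5.143 = 9.257 Ω.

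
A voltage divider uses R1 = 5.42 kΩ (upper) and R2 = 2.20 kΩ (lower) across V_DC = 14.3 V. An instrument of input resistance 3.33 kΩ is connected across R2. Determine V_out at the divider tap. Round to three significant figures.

V_out ≈ 2.81 V

First combine the lower leg with the load: R2 ‖ R_L = 1.325 kΩ.
Voltage divider with the loaded lower leg: V_out = 14.3 × 1.325/(5.42 + 1.325) = 14.3 × 0.1964 = 2.809 V.
(Unloaded it would be 4.13 V; the load pulls it down.)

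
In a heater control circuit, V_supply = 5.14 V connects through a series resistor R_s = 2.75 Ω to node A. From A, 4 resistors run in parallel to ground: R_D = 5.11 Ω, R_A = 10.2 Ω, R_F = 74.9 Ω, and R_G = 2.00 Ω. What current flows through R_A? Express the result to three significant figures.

Parallel bank: R_p = 1/(1/5.11 + 1/10.2 + 1/74.9 + 1/2.00) = 1.239 Ω.
V_A by voltage divider: V_A = 5.14 × 1.239/(2.75 + 1.239) = 1.597 V.
Branch current I = V_A/R_A = 1.597/10.2 = 0.1565 A.
(Check via current divider: I_total = 1.289 A; share G_k/ΣG = 0.1215 → same result.)

I ≈ 0.157 A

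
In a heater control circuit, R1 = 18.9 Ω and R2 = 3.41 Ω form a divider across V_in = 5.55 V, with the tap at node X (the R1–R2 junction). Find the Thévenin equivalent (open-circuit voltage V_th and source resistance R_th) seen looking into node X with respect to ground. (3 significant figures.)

V_th is the unloaded tap voltage: V_in · R2/(R1+R2) = 5.55 × 0.1528 = 0.8483 V.
Zeroing V_in shorts the top of R1 to ground, so R_th = R1 ‖ R2 = 2.889 Ω.

V_th ≈ 0.848 V, R_th ≈ 2.89 Ω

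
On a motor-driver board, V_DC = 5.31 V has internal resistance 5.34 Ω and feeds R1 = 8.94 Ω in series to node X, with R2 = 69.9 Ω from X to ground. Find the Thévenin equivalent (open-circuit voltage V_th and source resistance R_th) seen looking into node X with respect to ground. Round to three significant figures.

R1' = 5.34 + 8.94 = 14.28 Ω (source resistance + R1).
V_th is the unloaded tap voltage: V_DC · R2/(R1'+R2) = 5.31 × 0.8304 = 4.409 V.
Zeroing V_DC shorts the top of R1' to ground, so R_th = R1' ‖ R2 = 11.86 Ω.

V_th ≈ 4.41 V, R_th ≈ 11.9 Ω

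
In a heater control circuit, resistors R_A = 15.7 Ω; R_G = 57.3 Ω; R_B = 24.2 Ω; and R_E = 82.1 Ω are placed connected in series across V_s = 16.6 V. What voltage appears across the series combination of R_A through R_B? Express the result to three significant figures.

V ≈ 9.00 V

Total series resistance ΣR = 15.7 + 57.3 + 24.2 + 82.1 = 179.3 Ω.
R_{R_A..R_B} = 15.7 + 57.3 + 24.2 = 97.20 Ω.
Voltage divider: V = V_s · (97.20 / 179.3) = 16.6 × 0.5421 = 8.999 V.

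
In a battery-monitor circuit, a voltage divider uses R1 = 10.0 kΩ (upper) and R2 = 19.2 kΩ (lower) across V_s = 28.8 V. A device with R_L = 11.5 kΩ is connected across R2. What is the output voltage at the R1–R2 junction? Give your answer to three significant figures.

First combine the lower leg with the load: R2 ‖ R_L = 7.192 kΩ.
Now apply the divider: V_out = 28.8 × 0.4183 = 12.05 V.

V_out ≈ 12.0 V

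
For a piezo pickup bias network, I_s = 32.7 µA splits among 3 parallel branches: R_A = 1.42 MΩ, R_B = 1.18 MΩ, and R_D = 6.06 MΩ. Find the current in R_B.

Total conductance ΣG = 1/1.42 + 1/1.18 + 1/6.06 = 1.717 (units of 1/MΩ).
Current divider: I(R_B) = I_s · G_k/ΣG = 32.7 × (0.8475/1.717) = 32.7 × 0.4937 = 16.14 µA.

I ≈ 16.1 µA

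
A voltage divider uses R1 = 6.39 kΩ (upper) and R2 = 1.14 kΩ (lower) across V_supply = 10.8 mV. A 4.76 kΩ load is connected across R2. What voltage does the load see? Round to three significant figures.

First combine the lower leg with the load: R2 ‖ R_L = 0.9197 kΩ.
Now apply the divider: V_out = 10.8 × 0.1258 = 1.359 mV.
(Unloaded it would be 1.64 mV; the load pulls it down.)

V_out ≈ 1.36 mV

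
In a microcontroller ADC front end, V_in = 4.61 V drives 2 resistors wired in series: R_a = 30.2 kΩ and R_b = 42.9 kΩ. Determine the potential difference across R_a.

Series total: ΣR = 30.2 + 42.9 = 73.10 kΩ.
By the voltage-divider rule, V = 4.61 × 30.20/73.10 = 1.905 V.

V ≈ 1.90 V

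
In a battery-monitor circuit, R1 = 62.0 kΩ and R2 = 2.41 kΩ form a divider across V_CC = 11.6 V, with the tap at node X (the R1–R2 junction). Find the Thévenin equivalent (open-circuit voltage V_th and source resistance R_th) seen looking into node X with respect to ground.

Open-circuit (no load on X): V_th = V_CC · R2/(R1 + R2) = 11.6 × 2.41/(62.00 + 2.41) = 0.4340 V.
Looking into X with the source shorted: R_th = R1·R2/(R1+R2) = 62.00 × 2.41/64.41 = 2.320 kΩ.

V_th ≈ 0.434 V, R_th ≈ 2.32 kΩ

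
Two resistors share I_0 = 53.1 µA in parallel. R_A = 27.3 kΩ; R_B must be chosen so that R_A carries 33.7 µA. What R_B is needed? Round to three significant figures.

The fraction through R_A equals R_B/(R_A+R_B).
With f = 0.6347, R_B = R_A · f/(1−f) = 27.3 × 1.737 = 47.42 kΩ.

R_B ≈ 47.4 kΩ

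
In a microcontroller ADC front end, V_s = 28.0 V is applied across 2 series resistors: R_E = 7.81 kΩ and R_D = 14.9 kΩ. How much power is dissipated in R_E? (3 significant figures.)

The common current is I = 28.0/22.71 = 1.233 mA.
P(R_E) = I²·R_E = (1.233)² × 7.81 = 11.87 mW.

P ≈ 11.9 mW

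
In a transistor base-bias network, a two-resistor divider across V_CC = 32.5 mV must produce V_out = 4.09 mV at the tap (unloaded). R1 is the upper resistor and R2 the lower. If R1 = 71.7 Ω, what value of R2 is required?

The divider ratio is R2/(R1+R2) = 4.09/32.5 = 0.1258.
Rearranging, R2 = R1·k/(1−k) = 71.7 × 0.1440 = 10.32 Ω.

R2 ≈ 10.3 Ω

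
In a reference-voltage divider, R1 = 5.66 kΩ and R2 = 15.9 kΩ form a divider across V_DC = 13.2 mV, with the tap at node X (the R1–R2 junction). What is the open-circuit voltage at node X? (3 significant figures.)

V_th ≈ 9.73 mV

With X open, the divider is unloaded: V_th = 13.2 × 15.9/21.56 = 9.735 mV.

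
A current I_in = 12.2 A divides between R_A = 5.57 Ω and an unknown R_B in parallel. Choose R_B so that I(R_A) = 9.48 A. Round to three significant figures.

R_B ≈ 19.4 Ω

The fraction through R_A equals R_B/(R_A+R_B).
9.48/12.2 = R_B/(R_A + R_B) → R_B = R_A · (0.7770)/(1 − 0.7770) = 5.57 × 3.485 = 19.41 Ω.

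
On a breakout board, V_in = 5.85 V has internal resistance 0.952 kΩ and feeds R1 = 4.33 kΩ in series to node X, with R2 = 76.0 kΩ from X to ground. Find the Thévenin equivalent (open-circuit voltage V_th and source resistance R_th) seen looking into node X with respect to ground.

R1' = 0.952 + 4.33 = 5.282 kΩ (source resistance + R1).
Open-circuit (no load on X): V_th = V_in · R2/(R1' + R2) = 5.85 × 76.0/(5.282 + 76.0) = 5.470 V.
With V_in suppressed (replaced by a short), R_th = R1' ‖ R2 = (5.282 × 76.0)/(5.282 + 76.0) = 4.939 kΩ.

V_th ≈ 5.47 V, R_th ≈ 4.94 kΩ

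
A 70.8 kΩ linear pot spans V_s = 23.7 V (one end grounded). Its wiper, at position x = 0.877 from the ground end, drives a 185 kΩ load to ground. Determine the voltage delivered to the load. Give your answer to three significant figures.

The pot divides into 8.708 kΩ above the wiper and 62.09 kΩ below.
R_L loads the lower segment: effective lower R = 46.49 kΩ.
Loaded-divider output: V_out = 23.7 × 0.8422 = 19.96 V.

V_out ≈ 20.0 V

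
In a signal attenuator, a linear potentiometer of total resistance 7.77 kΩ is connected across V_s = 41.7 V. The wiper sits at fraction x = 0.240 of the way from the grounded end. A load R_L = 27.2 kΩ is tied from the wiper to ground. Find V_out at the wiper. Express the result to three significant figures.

V_out ≈ 9.51 V

Split the track: R_lower = x·R_p = 1.865 kΩ, R_upper = (1−x)·R_p = 5.905 kΩ.
(x·R_p) ‖ R_L = 1.745 kΩ.
Then V_out = V_s · 1.745/(5.905 + 1.745) = 9.512 V.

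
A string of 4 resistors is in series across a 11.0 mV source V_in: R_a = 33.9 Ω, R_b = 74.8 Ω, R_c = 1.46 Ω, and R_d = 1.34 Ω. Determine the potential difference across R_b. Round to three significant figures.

Total series resistance ΣR = 33.9 + 74.8 + 1.46 + 1.34 = 111.5 Ω.
By the voltage-divider rule, V = 11.0 × 74.80/111.5 = 7.379 mV.

V ≈ 7.38 mV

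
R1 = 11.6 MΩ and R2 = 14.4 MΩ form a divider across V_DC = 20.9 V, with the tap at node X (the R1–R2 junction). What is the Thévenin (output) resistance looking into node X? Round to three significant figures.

With V_DC suppressed (replaced by a short), R_th = R1 ‖ R2 = (11.60 × 14.4)/(11.60 + 14.4) = 6.425 MΩ.

R_th ≈ 6.42 MΩ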